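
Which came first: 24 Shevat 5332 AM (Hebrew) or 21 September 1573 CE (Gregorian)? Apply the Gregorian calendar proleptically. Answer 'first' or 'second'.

The two dates have Julian Day Numbers 2295269 and 2295850 respectively.
Since 2295269 < 2295850, the first date comes first.

first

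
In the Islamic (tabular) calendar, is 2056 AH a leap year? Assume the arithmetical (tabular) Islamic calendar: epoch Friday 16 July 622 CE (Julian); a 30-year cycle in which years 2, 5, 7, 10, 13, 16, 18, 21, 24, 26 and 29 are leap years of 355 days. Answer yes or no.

Year 2056 AH is year 16 of its 30-year cycle; leap positions are 2, 5, 7, 10, 13, 16, 18, 21, 24, 26, 29, so it is a leap year (355 days).

yes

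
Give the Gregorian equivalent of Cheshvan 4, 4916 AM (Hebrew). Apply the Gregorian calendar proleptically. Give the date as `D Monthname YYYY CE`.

Julian Day Number of the source date = 2143196.
Converting JDN 2143196 to the Gregorian calendar gives 9 October 1155 CE.

9 October 1155 CE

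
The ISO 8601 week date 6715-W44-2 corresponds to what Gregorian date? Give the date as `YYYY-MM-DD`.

6715-11-02

ISO week 1 of 6715 is the week containing the first Thursday of 6715.
Week 44, day 2 (Tuesday) lands on 6715-11-02.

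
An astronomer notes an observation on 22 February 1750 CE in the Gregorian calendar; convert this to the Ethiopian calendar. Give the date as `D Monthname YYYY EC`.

Both dates share Julian Day Number 2360287; in the Ethiopian calendar that is 17 Yekatit 1742 EC.

17 Yekatit 1742 EC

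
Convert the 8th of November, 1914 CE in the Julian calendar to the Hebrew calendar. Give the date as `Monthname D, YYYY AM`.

Both dates share Julian Day Number 2420458; in the Hebrew calendar that is 3 Kislev 5675 AM.

Kislev 3, 5675 AM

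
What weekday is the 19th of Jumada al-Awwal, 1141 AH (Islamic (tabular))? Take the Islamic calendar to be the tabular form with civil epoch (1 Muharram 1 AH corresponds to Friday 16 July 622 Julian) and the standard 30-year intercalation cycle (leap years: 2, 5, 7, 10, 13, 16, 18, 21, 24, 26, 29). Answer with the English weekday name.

Tuesday

This is JDN 2352554 (21 December 1728 Gregorian).
Since JDN mod 7 = 1 (0 = Monday), the day is Tuesday.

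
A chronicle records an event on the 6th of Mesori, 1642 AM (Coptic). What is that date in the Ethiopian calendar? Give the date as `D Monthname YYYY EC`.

Julian Day Number of the source date = 2424740.
Converting JDN 2424740 to the Ethiopian calendar gives 6 Nehase 1918 EC.

6 Nehase 1918 EC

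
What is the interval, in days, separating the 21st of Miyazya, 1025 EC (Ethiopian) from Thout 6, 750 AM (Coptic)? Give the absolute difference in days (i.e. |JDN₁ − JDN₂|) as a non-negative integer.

140

First date → JDN 2098467; second date → JDN 2098607.
The interval is |2098467 − 2098607| = 140 days.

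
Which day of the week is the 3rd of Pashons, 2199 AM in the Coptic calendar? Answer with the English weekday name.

Friday

Equivalently 14 May 2483 Gregorian, JDN 2628091.
2628091 ≡ 4 (mod 7); counting from Monday = 0 gives Friday.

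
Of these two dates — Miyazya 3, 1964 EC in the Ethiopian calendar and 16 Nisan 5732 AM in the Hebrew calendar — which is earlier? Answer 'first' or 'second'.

second

The two dates have Julian Day Numbers 2441419 and 2441408 respectively.
Since 2441408 < 2441419, the second date comes first.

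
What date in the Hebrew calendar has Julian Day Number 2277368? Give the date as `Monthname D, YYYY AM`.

Shevat 19, 5283 AM

The proleptic Gregorian equivalent of JDN 2277368 is 14 February 1523.
In the Hebrew calendar that day is Shevat 19, 5283 AM.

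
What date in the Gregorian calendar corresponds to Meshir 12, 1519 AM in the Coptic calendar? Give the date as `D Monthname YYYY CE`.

18 February 1803 CE

Both dates share Julian Day Number 2379640; in the Gregorian calendar that is 18 February 1803 CE.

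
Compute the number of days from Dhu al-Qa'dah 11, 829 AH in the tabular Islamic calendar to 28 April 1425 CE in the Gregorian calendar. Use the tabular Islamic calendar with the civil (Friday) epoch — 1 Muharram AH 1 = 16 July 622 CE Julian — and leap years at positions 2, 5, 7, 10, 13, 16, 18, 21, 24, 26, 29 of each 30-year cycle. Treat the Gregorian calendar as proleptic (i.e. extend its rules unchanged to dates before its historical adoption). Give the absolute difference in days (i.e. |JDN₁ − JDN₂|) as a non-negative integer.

513

First date → JDN 2242161; second date → JDN 2241648.
The interval is |2242161 − 2241648| = 513 days.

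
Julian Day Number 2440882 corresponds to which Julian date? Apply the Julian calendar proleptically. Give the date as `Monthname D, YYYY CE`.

The Gregorian equivalent of JDN 2440882 is 22 October 1970.
In the Julian calendar that day is October 9, 1970 CE.

October 9, 1970 CE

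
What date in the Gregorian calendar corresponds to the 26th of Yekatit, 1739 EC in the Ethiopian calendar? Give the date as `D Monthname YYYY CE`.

3 March 1747 CE

Both dates share Julian Day Number 2359200; in the Gregorian calendar that is 3 March 1747 CE.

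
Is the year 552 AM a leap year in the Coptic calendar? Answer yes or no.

552 mod 4 = 0; in the Coptic calendar a year is leap when year mod 4 = 3, so it is a common year.

no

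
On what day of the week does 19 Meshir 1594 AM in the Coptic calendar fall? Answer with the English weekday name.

Monday

Equivalently 25 February 1878 Gregorian, JDN 2407041.
JDN 2407041 mod 7 = 0, and JDN 0 was a Monday, so this is a Monday.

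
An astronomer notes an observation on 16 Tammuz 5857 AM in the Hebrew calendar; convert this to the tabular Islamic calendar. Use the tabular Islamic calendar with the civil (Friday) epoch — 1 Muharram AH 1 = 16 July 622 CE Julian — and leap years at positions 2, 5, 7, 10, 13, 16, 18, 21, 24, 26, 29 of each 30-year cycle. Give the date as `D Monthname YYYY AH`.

Julian Day Number of the source date = 2487151.
Converting JDN 2487151 to the tabular Islamic calendar gives 16 Rabi' al-Awwal 1521 AH.

16 Rabi' al-Awwal 1521 AH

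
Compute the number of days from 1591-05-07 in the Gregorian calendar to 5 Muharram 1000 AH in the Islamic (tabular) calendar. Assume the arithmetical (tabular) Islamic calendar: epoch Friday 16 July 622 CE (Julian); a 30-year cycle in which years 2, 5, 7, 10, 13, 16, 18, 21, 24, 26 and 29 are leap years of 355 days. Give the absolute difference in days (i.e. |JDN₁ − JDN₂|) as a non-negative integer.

JDN of the first date = 2302287.
JDN of the second date = 2302456.
|2302456 − 2302287| = 169.

169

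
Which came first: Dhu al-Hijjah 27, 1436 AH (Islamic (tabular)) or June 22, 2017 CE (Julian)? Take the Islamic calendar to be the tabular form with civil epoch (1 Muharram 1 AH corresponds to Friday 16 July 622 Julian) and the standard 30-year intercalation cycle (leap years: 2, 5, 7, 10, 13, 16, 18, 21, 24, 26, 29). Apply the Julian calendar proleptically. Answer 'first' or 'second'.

Converting both to JDN: 2457307 vs 2457940; the smaller is the first.

first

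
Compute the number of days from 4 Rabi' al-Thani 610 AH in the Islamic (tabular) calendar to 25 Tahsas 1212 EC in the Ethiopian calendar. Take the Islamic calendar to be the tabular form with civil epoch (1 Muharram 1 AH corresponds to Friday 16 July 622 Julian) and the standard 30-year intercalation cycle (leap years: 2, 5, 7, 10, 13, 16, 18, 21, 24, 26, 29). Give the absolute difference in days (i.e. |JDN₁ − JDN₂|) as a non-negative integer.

First date → JDN 2164341; second date → JDN 2166653.
The interval is |2164341 − 2166653| = 2312 days.

2312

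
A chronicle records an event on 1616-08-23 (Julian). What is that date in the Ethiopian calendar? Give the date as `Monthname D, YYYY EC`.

Both dates share Julian Day Number 2311537; in the Ethiopian calendar that is 30 Nehase 1608 EC.

Nehase 30, 1608 EC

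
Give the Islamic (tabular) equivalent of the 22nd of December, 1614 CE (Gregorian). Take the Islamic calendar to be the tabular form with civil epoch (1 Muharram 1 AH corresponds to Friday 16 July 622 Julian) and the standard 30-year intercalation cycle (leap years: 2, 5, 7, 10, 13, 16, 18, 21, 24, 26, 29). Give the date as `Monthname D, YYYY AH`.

Dhu al-Qa'dah 20, 1023 AH

Julian Day Number of the source date = 2310917.
Converting JDN 2310917 to the tabular Islamic calendar gives 20 Dhu al-Qa'dah 1023 AH.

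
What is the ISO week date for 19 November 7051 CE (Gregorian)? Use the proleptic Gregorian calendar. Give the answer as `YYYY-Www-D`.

7051-W47-3

The weekday is Wednesday (ISO weekday 3).
That Wednesday belongs to ISO week 47 of ISO year 7051.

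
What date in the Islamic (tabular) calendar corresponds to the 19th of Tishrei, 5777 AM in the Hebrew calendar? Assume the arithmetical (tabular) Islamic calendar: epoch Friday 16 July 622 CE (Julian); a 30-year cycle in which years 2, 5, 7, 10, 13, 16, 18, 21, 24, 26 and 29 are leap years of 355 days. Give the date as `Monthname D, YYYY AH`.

Both dates share Julian Day Number 2457683; in the tabular Islamic calendar that is 19 Muharram 1438 AH.

Muharram 19, 1438 AH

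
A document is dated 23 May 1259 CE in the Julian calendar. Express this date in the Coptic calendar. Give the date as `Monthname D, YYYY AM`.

Julian Day Number of the source date = 2181050.
Converting JDN 2181050 to the Coptic calendar gives 28 Pashons 975 AM.

Pashons 28, 975 AM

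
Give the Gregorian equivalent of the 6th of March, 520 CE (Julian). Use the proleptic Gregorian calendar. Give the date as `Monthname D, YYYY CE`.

The Julian–Gregorian offset here is 2 days (Julian trailing).
6 March 520 Julian + 2 days → 8 March 520 Gregorian.

March 8, 520 CE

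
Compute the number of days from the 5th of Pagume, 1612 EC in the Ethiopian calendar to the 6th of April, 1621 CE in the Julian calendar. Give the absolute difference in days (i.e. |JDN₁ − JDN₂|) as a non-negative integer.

221

JDN of the first date = 2313003.
JDN of the second date = 2313224.
|2313224 − 2313003| = 221.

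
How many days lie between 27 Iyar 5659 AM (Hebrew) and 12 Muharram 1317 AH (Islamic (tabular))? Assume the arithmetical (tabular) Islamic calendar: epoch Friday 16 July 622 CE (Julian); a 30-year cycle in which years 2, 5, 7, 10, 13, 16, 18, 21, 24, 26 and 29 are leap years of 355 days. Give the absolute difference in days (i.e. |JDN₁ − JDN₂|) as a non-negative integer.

16

First date → JDN 2414782; second date → JDN 2414798.
The interval is |2414782 − 2414798| = 16 days.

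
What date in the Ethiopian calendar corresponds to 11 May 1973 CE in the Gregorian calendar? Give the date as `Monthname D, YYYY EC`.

Ginbot 3, 1965 EC

Julian Day Number of the source date = 2441814.
Converting JDN 2441814 to the Ethiopian calendar gives 3 Ginbot 1965 EC.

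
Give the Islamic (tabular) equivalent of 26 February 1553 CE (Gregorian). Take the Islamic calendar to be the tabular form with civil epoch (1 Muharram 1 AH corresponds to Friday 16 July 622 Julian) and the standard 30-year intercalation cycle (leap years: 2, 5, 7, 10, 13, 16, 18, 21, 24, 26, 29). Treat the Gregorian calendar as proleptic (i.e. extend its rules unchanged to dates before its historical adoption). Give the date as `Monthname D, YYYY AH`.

Rabi' al-Awwal 2, 960 AH

Julian Day Number of the source date = 2288338.
Converting JDN 2288338 to the tabular Islamic calendar gives 2 Rabi' al-Awwal 960 AH.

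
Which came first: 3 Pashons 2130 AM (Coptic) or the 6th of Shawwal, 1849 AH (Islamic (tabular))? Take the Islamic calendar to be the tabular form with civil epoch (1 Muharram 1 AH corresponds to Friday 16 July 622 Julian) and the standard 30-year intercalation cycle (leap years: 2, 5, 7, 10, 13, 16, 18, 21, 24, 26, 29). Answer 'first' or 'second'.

first

Converting both to JDN: 2602889 vs 2603581; the smaller is the first.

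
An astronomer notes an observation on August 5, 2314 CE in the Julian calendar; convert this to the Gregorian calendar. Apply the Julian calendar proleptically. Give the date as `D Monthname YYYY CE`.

At this point the Julian calendar is 16 days behind the Gregorian.
5 August 2314 Julian + 16 days → 21 August 2314 Gregorian.

21 August 2314 CE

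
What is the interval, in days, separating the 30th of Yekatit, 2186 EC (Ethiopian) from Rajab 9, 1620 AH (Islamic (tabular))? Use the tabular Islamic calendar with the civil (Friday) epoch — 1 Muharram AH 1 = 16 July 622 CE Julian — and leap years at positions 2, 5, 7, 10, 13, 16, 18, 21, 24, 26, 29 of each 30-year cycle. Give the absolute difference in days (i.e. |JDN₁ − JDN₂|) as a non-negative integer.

126

First date → JDN 2522471; second date → JDN 2522345.
The interval is |2522471 − 2522345| = 126 days.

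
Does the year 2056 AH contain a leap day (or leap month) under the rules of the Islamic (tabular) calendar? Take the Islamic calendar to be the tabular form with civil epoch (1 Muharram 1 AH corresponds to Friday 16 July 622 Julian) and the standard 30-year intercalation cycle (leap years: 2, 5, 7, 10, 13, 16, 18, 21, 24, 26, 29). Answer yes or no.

Year 2056 AH is year 16 of its 30-year cycle; leap positions are 2, 5, 7, 10, 13, 16, 18, 21, 24, 26, 29, so it is a leap year (355 days).

yes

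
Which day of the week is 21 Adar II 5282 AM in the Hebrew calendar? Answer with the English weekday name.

Equivalently 30 March 1522 Gregorian, JDN 2277047.
Since JDN mod 7 = 3 (0 = Monday), the day is Thursday.

Thursday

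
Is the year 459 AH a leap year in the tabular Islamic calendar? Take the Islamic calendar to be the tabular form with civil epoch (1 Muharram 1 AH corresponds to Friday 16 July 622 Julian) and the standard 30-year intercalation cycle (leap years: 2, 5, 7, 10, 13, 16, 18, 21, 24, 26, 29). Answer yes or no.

no

Year 459 AH is year 9 of its 30-year cycle; leap positions are 2, 5, 7, 10, 13, 16, 18, 21, 24, 26, 29, so it is a common year (354 days).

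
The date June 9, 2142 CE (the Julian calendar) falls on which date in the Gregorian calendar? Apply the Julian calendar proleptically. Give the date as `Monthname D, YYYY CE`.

At this point the Julian calendar is 14 days behind the Gregorian.
9 June 2142 Julian + 14 days → 23 June 2142 Gregorian.

June 23, 2142 CE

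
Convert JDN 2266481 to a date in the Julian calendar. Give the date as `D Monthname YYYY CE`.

JDN 2266481 is 24 April 1493 in the proleptic Gregorian calendar.
In the Julian calendar that day is 15 April 1493 CE.

15 April 1493 CE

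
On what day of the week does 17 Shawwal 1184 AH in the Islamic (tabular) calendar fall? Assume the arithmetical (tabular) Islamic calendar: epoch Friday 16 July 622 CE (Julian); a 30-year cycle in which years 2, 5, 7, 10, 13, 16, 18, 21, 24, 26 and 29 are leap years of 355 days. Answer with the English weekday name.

In the Gregorian calendar this is 3 February 1771 (JDN 2367938).
JDN 2367938 mod 7 = 6, and JDN 0 was a Monday, so this is a Sunday.

Sunday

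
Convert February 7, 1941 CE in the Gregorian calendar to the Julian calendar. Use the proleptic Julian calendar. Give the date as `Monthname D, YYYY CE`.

January 25, 1941 CE

At this point the Julian calendar is 13 days behind the Gregorian.
7 February 1941 Gregorian − 13 days → 25 January 1941 Julian.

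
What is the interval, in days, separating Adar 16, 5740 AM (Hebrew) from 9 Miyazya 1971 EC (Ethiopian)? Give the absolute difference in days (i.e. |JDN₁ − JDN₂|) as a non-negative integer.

322

First date → JDN 2444303; second date → JDN 2443981.
The interval is |2444303 − 2443981| = 322 days.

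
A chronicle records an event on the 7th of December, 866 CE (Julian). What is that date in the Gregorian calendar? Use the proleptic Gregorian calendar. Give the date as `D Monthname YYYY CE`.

11 December 866 CE

At this point the Julian calendar is 4 days behind the Gregorian.
7 December 866 Julian + 4 days → 11 December 866 Gregorian.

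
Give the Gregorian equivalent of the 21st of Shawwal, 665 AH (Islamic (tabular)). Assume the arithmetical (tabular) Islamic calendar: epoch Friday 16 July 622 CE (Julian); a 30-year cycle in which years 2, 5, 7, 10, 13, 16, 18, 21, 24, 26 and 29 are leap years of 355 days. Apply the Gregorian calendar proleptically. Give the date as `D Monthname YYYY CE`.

22 July 1267 CE

Both dates share Julian Day Number 2184025; in the Gregorian calendar that is 22 July 1267 CE.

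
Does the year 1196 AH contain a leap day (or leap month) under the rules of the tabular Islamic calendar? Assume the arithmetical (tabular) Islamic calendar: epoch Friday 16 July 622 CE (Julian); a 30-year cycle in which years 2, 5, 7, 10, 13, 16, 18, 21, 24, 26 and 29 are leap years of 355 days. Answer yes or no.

Year 1196 AH is year 26 of its 30-year cycle; leap positions are 2, 5, 7, 10, 13, 16, 18, 21, 24, 26, 29, so it is a leap year (355 days).

yes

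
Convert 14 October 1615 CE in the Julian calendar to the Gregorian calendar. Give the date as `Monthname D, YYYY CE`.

October 24, 1615 CE

The Julian–Gregorian offset here is 10 days (Julian trailing).
14 October 1615 Julian + 10 days → 24 October 1615 Gregorian.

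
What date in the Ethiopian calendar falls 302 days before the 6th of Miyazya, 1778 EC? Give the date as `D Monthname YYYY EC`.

Counting 302 days back from JDN 2373485 reaches JDN 2373183, which is 9 Sene 1777 EC.

9 Sene 1777 EC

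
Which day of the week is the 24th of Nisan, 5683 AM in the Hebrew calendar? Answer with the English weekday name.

This is JDN 2423520 (10 April 1923 Gregorian).
JDN 2423520 mod 7 = 1, and JDN 0 was a Monday, so this is a Tuesday.

Tuesday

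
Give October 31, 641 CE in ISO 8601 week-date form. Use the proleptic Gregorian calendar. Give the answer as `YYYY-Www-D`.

The weekday is Sunday (ISO weekday 7).
That Sunday belongs to ISO week 43 of ISO year 641.

0641-W43-7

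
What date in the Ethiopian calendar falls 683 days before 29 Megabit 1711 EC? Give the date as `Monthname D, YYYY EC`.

Counting 683 days back from JDN 2349006 reaches JDN 2348323, which is Ginbot 16, 1709 EC.

Ginbot 16, 1709 EC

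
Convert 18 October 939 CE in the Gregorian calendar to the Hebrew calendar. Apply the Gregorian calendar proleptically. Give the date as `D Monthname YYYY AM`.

27 Tishrei 4700 AM

Both dates share Julian Day Number 2064313; in the Hebrew calendar that is 27 Tishrei 4700 AM.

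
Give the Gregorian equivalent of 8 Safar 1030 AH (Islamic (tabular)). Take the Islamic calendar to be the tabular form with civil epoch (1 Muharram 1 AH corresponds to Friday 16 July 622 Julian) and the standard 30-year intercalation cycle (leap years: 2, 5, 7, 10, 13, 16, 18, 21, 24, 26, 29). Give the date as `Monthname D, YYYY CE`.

Both dates share Julian Day Number 2313120; in the Gregorian calendar that is 2 January 1621 CE.

January 2, 1621 CE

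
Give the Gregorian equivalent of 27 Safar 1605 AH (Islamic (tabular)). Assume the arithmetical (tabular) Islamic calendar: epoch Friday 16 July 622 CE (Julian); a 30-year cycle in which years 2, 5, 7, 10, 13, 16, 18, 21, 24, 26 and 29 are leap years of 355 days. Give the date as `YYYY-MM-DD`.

2178-12-08

Both dates share Julian Day Number 2516900; in the Gregorian calendar that is 8 December 2178 CE.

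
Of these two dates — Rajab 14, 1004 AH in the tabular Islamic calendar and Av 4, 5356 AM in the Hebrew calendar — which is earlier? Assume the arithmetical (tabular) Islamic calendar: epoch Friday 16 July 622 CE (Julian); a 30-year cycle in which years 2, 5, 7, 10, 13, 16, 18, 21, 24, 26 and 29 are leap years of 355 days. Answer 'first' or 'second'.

first

First date → JDN 2304060; second date → JDN 2304197.
JDN 2304060 < JDN 2304197, so the first date is earlier.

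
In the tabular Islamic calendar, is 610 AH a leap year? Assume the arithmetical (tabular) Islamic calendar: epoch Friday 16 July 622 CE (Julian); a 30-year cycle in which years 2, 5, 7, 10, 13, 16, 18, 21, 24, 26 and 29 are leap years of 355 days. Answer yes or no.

Year 610 AH is year 10 of its 30-year cycle; leap positions are 2, 5, 7, 10, 13, 16, 18, 21, 24, 26, 29, so it is a leap year (355 days).

yes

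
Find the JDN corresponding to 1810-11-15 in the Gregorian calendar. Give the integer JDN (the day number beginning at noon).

2382467

JDN 2451545 is 1 January 2000 CE (Gregorian); the target day is −69078 days from there, so JDN = 2382467.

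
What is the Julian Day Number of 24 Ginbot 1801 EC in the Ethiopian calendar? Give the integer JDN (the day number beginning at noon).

In the Gregorian calendar the same day is 31 May 1809.
JDN 2400001 is 17 November 1858 CE (Gregorian), MJD 0; the target day is −18067 days from there, so JDN = 2381934.

2381934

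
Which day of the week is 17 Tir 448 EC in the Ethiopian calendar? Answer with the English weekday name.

Friday

Equivalently 14 January 456 Gregorian, JDN 1887624.
JDN 1887624 mod 7 = 4, and JDN 0 was a Monday, so this is a Friday.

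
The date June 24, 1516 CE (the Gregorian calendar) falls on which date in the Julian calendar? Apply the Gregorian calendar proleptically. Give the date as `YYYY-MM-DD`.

1516-06-14

The Julian–Gregorian offset here is 10 days (Julian trailing).
24 June 1516 Gregorian − 10 days → 14 June 1516 Julian.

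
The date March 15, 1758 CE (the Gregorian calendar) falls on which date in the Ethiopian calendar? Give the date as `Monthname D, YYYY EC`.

Megabit 8, 1750 EC

Both dates share Julian Day Number 2363230; in the Ethiopian calendar that is 8 Megabit 1750 EC.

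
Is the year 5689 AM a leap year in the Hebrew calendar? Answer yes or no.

Hebrew year 5689 is year 8 of its 19-year Metonic cycle; leap years are at positions 3, 6, 8, 11, 14, 17, 19, so it is a leap year (13 months).

yes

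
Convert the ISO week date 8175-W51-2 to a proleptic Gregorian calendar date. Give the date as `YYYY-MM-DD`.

ISO week 1 of 8175 is the week containing the first Thursday of 8175.
Week 51, day 2 (Tuesday) lands on 8175-12-19.

8175-12-19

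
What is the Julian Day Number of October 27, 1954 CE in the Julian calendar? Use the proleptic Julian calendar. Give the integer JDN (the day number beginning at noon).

2435056

In the Gregorian calendar the same day is 9 November 1954.
JDN 2451545 is 1 January 2000 CE (Gregorian); the target day is −16489 days from there, so JDN = 2435056.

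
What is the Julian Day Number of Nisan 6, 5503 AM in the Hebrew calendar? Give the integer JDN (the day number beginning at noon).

Equivalently 31 March 1743 (Gregorian).
JDN 2451545 is 1 January 2000 CE (Gregorian); the target day is −93778 days from there, so JDN = 2357767.

2357767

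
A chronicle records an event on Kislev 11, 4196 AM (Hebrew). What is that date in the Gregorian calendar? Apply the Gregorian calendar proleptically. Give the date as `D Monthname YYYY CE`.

Both dates share Julian Day Number 1880263; in the Gregorian calendar that is 19 November 435 CE.

19 November 435 CE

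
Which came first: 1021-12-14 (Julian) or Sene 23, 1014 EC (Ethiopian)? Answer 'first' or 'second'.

Converting both to JDN: 2094326 vs 2094511; the smaller is the first.

first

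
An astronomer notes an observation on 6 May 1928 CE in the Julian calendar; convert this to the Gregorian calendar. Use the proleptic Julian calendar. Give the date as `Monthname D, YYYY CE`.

At this point the Julian calendar is 13 days behind the Gregorian.
6 May 1928 Julian + 13 days → 19 May 1928 Gregorian.

May 19, 1928 CE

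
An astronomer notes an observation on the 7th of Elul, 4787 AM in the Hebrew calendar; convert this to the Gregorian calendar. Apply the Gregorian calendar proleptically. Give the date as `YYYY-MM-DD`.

Both dates share Julian Day Number 2096393; in the Gregorian calendar that is 18 August 1027 CE.

1027-08-18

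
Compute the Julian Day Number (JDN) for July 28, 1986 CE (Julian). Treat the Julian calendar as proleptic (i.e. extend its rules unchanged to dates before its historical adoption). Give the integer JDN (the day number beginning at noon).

Equivalently 10 August 1986 (Gregorian).
JDN 2451545 is 1 January 2000 CE (Gregorian); the target day is −4892 days from there, so JDN = 2446653.

2446653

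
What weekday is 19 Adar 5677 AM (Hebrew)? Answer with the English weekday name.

This is JDN 2421301 (13 March 1917 Gregorian).
Since JDN mod 7 = 1 (0 = Monday), the day is Tuesday.

Tuesday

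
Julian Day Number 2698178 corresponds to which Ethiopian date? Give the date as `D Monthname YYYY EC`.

22 Megabit 2667 EC

JDN 2698178 is 5 April 2675 in the Gregorian calendar.
In the Ethiopian calendar that day is 22 Megabit 2667 EC.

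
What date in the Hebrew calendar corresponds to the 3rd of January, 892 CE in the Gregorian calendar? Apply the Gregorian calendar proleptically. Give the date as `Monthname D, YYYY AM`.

Julian Day Number of the source date = 2046859.
Converting JDN 2046859 to the Hebrew calendar gives 24 Tevet 4652 AM.

Tevet 24, 4652 AM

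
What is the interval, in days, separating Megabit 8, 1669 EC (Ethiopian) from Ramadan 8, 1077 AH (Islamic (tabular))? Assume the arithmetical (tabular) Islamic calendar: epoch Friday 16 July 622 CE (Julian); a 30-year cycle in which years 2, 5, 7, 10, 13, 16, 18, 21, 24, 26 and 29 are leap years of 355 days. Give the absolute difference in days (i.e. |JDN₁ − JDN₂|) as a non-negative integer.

3663

JDN of the first date = 2333645.
JDN of the second date = 2329982.
|2329982 − 2333645| = 3663.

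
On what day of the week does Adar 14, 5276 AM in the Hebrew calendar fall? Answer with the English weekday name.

This is JDN 2274824 (27 February 1516 Gregorian).
JDN 2274824 mod 7 = 6, and JDN 0 was a Monday, so this is a Sunday.

Sunday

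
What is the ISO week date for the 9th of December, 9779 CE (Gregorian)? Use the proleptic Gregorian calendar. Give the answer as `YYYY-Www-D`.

9779-W49-4

The weekday is Thursday (ISO weekday 4).
That Thursday belongs to ISO week 49 of ISO year 9779.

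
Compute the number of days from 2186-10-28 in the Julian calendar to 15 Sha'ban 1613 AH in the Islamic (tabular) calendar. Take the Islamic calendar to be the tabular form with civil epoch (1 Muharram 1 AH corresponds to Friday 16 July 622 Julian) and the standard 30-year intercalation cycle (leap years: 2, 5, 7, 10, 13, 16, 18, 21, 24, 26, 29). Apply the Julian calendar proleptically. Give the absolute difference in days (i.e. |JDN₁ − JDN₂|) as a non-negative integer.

105

First date → JDN 2519795; second date → JDN 2519900.
The interval is |2519795 − 2519900| = 105 days.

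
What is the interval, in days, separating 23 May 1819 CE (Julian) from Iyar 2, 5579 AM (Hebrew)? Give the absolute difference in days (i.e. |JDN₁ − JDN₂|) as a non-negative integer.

JDN of the first date = 2385590.
JDN of the second date = 2385552.
|2385552 − 2385590| = 38.

38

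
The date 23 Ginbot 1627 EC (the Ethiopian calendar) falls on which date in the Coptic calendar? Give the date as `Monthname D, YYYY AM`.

Pashons 23, 1351 AM

The source date corresponds to 28 May 1635 in the Gregorian calendar (JDN 2318379).
That day falls on 23 Pashons 1351 AM in the Coptic calendar.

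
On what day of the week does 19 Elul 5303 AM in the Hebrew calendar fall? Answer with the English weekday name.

Sunday

This is JDN 2284869 (29 August 1543 Gregorian).
2284869 ≡ 6 (mod 7); counting from Monday = 0 gives Sunday.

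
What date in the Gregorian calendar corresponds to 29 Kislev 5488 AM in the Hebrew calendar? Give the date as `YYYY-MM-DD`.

Julian Day Number of the source date = 2352179.
Converting JDN 2352179 to the Gregorian calendar gives 12 December 1727 CE.

1727-12-12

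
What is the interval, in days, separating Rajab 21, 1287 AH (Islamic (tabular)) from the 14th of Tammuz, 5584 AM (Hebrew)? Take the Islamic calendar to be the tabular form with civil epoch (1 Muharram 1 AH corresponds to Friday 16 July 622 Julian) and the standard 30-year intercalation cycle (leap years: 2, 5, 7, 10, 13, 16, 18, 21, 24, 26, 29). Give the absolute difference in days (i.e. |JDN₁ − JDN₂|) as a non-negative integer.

16900

JDN of the first date = 2404353.
JDN of the second date = 2387453.
|2387453 − 2404353| = 16900.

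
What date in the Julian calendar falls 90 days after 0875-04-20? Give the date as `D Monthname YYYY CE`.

Counting 90 days forward from JDN 2040761 reaches JDN 2040851, which is 19 July 875 CE.

19 July 875 CE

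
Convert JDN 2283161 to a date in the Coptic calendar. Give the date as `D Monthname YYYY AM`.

19 Koiak 1255 AM

The proleptic Gregorian equivalent of JDN 2283161 is 25 December 1538.
In the Coptic calendar that day is 19 Koiak 1255 AM.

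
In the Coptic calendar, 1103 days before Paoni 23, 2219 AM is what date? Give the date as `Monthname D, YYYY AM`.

The starting date is JDN 2635446; 2635446 − 1103 = 2634343.
JDN 2634343 corresponds to Paoni 15, 2216 AM.

Paoni 15, 2216 AM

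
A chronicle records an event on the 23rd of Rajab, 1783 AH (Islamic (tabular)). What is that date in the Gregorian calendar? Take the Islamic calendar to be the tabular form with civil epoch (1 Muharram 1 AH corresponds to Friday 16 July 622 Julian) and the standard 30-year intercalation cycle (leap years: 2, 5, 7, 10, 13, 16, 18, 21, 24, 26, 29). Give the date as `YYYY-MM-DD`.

Julian Day Number of the source date = 2580120.
Converting JDN 2580120 to the Gregorian calendar gives 11 January 2352 CE.

2352-01-11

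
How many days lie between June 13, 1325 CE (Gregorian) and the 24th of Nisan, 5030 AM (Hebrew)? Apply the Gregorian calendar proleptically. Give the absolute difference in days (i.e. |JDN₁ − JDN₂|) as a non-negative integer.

20138

JDN of the first date = 2205170.
JDN of the second date = 2185032.
|2185032 − 2205170| = 20138.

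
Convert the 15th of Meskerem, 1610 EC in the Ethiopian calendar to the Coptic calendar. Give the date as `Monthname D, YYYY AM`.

Thout 15, 1334 AM

Julian Day Number of the source date = 2311922.
Converting JDN 2311922 to the Coptic calendar gives 15 Thout 1334 AM.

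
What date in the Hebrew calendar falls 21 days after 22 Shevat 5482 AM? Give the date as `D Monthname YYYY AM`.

JDN of 22 Shevat 5482 AM = 2350047.
2350047 + 21 = 2350068.
JDN 2350068 in the Hebrew calendar is 13 Adar 5482 AM.

13 Adar 5482 AM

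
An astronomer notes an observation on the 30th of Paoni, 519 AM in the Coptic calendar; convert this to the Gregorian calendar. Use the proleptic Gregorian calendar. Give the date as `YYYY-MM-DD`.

0803-06-28

Both dates share Julian Day Number 2014528; in the Gregorian calendar that is 28 June 803 CE.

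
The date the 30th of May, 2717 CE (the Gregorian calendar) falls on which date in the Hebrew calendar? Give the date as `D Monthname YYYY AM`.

26 Iyar 6477 AM

Julian Day Number of the source date = 2713573.
Converting JDN 2713573 to the Hebrew calendar gives 26 Iyar 6477 AM.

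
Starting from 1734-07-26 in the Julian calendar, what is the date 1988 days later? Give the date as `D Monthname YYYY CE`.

4 January 1740 CE

The starting date is JDN 2354608; 2354608 + 1988 = 2356596.
JDN 2356596 corresponds to 4 January 1740 CE.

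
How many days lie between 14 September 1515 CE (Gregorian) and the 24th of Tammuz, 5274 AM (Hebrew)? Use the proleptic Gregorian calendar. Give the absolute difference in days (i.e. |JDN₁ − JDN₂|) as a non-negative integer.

First date → JDN 2274658; second date → JDN 2274245.
The interval is |2274658 − 2274245| = 413 days.

413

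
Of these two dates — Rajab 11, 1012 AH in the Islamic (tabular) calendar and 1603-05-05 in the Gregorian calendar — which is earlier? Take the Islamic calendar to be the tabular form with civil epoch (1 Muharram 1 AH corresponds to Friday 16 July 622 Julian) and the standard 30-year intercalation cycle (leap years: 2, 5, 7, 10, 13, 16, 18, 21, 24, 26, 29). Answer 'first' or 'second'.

The two dates have Julian Day Numbers 2306892 and 2306668 respectively.
Since 2306668 < 2306892, the second date comes first.

second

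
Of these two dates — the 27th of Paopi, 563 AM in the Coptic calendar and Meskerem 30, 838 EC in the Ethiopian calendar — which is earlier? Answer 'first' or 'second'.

second

First date → JDN 2030356; second date → JDN 2029964.
JDN 2029964 < JDN 2030356, so the second date is earlier.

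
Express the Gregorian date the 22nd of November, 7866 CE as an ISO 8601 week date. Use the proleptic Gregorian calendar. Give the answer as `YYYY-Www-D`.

The weekday is Thursday (ISO weekday 4).
That Thursday belongs to ISO week 47 of ISO year 7866.

7866-W47-4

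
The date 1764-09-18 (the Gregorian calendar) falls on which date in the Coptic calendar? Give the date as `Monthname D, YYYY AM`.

Thout 10, 1481 AM

Julian Day Number of the source date = 2365609.
Converting JDN 2365609 to the Coptic calendar gives 10 Thout 1481 AM.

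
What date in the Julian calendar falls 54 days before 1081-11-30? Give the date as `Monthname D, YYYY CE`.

October 7, 1081 CE

Counting 54 days back from JDN 2116227 reaches JDN 2116173, which is October 7, 1081 CE.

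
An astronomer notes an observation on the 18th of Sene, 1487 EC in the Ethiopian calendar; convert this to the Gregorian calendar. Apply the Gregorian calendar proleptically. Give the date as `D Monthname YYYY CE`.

Julian Day Number of the source date = 2267269.
Converting JDN 2267269 to the Gregorian calendar gives 21 June 1495 CE.

21 June 1495 CE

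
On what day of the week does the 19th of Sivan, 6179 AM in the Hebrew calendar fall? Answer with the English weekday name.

Equivalently 13 June 2419 Gregorian, JDN 2604745.
2604745 ≡ 3 (mod 7); counting from Monday = 0 gives Thursday.

Thursday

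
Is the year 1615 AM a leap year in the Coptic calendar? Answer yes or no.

yes

1615 mod 4 = 3; in the Coptic calendar a year is leap when year mod 4 = 3, so it is a leap year.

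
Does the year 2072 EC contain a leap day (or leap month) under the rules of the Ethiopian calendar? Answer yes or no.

no

2072 mod 4 = 0; in the Ethiopian calendar a year is leap when year mod 4 = 3, so it is a common year.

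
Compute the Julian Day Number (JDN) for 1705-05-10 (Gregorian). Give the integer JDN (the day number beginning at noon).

JDN 2451545 is 1 January 2000 CE (Gregorian); the target day is −107617 days from there, so JDN = 2343928.

2343928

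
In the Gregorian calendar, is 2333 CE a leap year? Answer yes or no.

2333 is not divisible by 4, so it is a common year.

no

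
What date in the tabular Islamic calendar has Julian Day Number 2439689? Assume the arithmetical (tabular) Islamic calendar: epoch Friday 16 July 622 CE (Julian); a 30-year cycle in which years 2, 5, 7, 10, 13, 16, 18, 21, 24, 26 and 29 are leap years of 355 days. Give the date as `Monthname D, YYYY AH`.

Rabi' al-Thani 9, 1387 AH

The Gregorian equivalent of JDN 2439689 is 17 July 1967.
In the tabular Islamic calendar that day is Rabi' al-Thani 9, 1387 AH.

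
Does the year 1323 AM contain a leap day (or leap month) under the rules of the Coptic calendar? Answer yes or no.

yes

1323 mod 4 = 3; in the Coptic calendar a year is leap when year mod 4 = 3, so it is a leap year.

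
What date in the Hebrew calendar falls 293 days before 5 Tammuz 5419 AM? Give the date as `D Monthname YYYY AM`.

8 Elul 5418 AM

Counting 293 days back from JDN 2327174 reaches JDN 2326881, which is 8 Elul 5418 AM.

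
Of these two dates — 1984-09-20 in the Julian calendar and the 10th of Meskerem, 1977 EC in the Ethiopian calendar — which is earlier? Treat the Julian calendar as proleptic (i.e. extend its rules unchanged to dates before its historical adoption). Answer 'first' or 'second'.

First date → JDN 2445977; second date → JDN 2445964.
JDN 2445964 < JDN 2445977, so the second date is earlier.

second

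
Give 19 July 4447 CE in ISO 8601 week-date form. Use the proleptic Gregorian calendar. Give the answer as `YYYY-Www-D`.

The weekday is Friday (ISO weekday 5).
That Friday belongs to ISO week 29 of ISO year 4447.

4447-W29-5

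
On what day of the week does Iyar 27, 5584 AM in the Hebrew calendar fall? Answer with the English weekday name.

Equivalently 25 May 1824 Gregorian, JDN 2387407.
2387407 ≡ 1 (mod 7); counting from Monday = 0 gives Tuesday.

Tuesday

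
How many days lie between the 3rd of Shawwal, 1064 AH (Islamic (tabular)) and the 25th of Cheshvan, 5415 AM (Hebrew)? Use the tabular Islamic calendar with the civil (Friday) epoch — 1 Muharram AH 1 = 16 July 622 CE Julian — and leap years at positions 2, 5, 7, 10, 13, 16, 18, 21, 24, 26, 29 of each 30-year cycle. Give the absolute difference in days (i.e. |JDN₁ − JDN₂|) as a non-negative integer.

First date → JDN 2325400; second date → JDN 2325480.
The interval is |2325400 − 2325480| = 80 days.

80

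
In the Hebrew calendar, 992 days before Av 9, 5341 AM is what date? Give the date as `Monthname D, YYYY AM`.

Counting 992 days back from JDN 2298708 reaches JDN 2297716, which is Cheshvan 20, 5339 AM.

Cheshvan 20, 5339 AM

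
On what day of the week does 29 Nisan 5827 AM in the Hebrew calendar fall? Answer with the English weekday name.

Thursday

This is JDN 2476120 (14 April 2067 Gregorian).
JDN 2476120 mod 7 = 3, and JDN 0 was a Monday, so this is a Thursday.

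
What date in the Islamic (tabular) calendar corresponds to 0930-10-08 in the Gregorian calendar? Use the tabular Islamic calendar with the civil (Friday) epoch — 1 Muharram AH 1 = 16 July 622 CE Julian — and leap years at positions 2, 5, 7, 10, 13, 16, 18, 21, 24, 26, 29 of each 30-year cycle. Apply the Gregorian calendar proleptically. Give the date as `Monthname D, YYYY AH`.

Ramadan 7, 318 AH

Julian Day Number of the source date = 2061016.
Converting JDN 2061016 to the tabular Islamic calendar gives 7 Ramadan 318 AH.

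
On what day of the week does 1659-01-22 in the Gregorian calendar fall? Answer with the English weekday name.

Wednesday

Since JDN mod 7 = 2 (0 = Monday), the day is Wednesday.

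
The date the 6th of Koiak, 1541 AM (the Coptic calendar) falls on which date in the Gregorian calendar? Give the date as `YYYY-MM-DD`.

Julian Day Number of the source date = 2387610.
Converting JDN 2387610 to the Gregorian calendar gives 14 December 1824 CE.

1824-12-14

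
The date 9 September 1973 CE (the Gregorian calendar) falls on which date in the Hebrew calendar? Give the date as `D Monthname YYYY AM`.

12 Elul 5733 AM

Both dates share Julian Day Number 2441935; in the Hebrew calendar that is 12 Elul 5733 AM.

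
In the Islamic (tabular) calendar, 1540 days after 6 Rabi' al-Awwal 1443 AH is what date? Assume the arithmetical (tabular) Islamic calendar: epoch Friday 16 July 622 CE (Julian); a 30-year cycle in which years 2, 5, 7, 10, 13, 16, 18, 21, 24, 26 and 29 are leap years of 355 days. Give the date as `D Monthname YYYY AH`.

JDN of 6 Rabi' al-Awwal 1443 AH = 2459501.
2459501 + 1540 = 2461041.
JDN 2461041 in the tabular Islamic calendar is 11 Rajab 1447 AH.

11 Rajab 1447 AH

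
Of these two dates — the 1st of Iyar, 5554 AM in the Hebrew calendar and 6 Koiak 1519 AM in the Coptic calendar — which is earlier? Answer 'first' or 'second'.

Converting both to JDN: 2376426 vs 2379574; the smaller is the first.

first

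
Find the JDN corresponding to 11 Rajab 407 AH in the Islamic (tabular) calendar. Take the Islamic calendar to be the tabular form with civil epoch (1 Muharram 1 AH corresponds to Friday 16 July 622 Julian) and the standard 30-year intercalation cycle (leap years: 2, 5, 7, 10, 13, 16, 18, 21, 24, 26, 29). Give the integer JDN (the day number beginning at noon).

In the proleptic Gregorian calendar the same day is 20 December 1016.
JDN 2451545 is 1 January 2000 CE (Gregorian); the target day is −359045 days from there, so JDN = 2092500.

2092500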